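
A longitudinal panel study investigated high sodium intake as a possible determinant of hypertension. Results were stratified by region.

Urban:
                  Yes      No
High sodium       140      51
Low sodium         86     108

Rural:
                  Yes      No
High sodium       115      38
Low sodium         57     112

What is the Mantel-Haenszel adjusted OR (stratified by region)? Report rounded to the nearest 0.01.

4.38

OR_MH = Σ(aᵢdᵢ/nᵢ) / Σ(bᵢcᵢ/nᵢ), where nᵢ is the stratum total.
Stratum 1 (Urban): n = 385; a·d/n = 140·108/385 = 39.2727; b·c/n = 51·86/385 = 11.3922
Stratum 2 (Rural): n = 322; a·d/n = 115·112/322 = 40.0000; b·c/n = 38·57/322 = 6.7267
OR_MH = (39.2727 + 40.0000) / (11.3922 + 6.7267) = 79.2727 / 18.1189 = 4.37514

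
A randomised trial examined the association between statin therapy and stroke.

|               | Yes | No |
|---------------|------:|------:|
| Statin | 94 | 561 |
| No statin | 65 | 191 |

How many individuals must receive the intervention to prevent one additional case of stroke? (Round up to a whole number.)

10

Risk in treated group = 94/655 = 0.14351; risk in control = 65/256 = 0.25391.
Absolute risk reduction = 0.25391 − 0.14351 = 0.11039
NNT = 1 / ARR = 1 / 0.11039 = 9.058 → round up → 10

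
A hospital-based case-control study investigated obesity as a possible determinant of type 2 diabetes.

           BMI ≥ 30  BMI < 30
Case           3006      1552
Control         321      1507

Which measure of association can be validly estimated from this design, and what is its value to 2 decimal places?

Reading the table with exposure as columns: a = 3006 (BMI ≥ 30, case), b = 321 (BMI ≥ 30, non-case), c = 1552 (BMI < 30, case), d = 1507.
This is a hospital-based case-control study: participants were sampled on outcome status, so risks in the source population cannot be estimated directly — relative risk is not valid here. The odds ratio is the appropriate measure.
OR = (a·d)/(b·c) = (3006 × 1507) / (321 × 1552) = 4530042 / 498192 = 9.09296

9.09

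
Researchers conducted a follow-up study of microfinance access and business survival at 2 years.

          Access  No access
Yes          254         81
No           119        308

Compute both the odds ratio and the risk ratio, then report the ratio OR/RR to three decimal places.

Reading the table with exposure as columns: a = 254 (Access, case), b = 119 (Access, non-case), c = 81 (No access, case), d = 308.
OR = (254·308)/(119·81) = 78232/9639 = 8.11619
Risk in exposed = 254/373 = 0.68097; risk in unexposed = 81/389 = 0.20823; RR = 3.27031
OR/RR = 8.11619 / 3.27031 = 2.48178
The outcome is not rare, so the OR lies further from 1 than the RR.

2.482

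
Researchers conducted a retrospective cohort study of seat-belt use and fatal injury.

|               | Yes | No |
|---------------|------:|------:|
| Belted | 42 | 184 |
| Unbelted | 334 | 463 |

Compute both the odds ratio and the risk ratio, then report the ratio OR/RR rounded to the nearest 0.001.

0.714

Cells: a = 42, b = 184, c = 334, d = 463.
OR = (42·463)/(184·334) = 19446/61456 = 0.31642
Risk in exposed = 42/226 = 0.18584; risk in unexposed = 334/797 = 0.41907; RR = 0.44346
OR/RR = 0.31642 / 0.44346 = 0.71353
The outcome is not rare, so the OR lies further from 1 than the RR.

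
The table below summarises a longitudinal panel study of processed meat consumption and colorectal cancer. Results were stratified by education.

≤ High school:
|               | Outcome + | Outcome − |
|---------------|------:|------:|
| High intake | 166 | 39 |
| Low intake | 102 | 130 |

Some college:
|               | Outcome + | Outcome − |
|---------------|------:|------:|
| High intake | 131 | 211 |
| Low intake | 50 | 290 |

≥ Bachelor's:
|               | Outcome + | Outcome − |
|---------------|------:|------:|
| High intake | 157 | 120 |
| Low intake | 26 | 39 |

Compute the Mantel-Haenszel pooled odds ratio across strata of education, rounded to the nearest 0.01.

OR_MH = Σ(aᵢdᵢ/nᵢ) / Σ(bᵢcᵢ/nᵢ), where nᵢ is the stratum total.
Stratum 1 (≤ High school): n = 437; a·d/n = 166·130/437 = 49.3822; b·c/n = 39·102/437 = 9.1030
Stratum 2 (Some college): n = 682; a·d/n = 131·290/682 = 55.7038; b·c/n = 211·50/682 = 15.4692
Stratum 3 (≥ Bachelor's): n = 342; a·d/n = 157·39/342 = 17.9035; b·c/n = 120·26/342 = 9.1228
OR_MH = (49.3822 + 55.7038 + 17.9035) / (9.1030 + 15.4692 + 9.1228) = 122.9895 / 33.6950 = 3.65008

3.65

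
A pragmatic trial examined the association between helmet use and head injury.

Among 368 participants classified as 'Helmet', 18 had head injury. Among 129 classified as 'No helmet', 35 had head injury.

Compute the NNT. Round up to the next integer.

Risk in treated group = 18/368 = 0.04891; risk in control = 35/129 = 0.27132.
Absolute risk reduction = 0.27132 − 0.04891 = 0.22240
NNT = 1 / ARR = 1 / 0.22240 = 4.496 → round up → 5

5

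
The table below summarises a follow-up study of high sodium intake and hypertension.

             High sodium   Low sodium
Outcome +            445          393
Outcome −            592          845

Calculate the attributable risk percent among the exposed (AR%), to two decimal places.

Reading the table with exposure as columns: a = 445 (High sodium, case), b = 592 (High sodium, non-case), c = 393 (Low sodium, case), d = 845.
Risk in exposed = 445/1037 = 0.42912; risk in unexposed = 393/1238 = 0.31745.
RR = 0.42912/0.31745 = 1.35179
AR% = (RR − 1)/RR × 100 = (1.35179 − 1)/1.35179 × 100 = 26.0240%

26.02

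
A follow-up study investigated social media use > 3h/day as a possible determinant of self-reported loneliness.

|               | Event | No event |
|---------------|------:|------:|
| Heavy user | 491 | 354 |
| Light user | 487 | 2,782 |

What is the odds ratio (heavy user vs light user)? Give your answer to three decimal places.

Cells: a = 491, b = 354, c = 487, d = 2782.
OR = (a·d)/(b·c) = (491 × 2782) / (354 × 487) = 1365962 / 172398 = 7.92331
The odds of self-reported loneliness are about 7.92 times as high in the heavy user group.

7.923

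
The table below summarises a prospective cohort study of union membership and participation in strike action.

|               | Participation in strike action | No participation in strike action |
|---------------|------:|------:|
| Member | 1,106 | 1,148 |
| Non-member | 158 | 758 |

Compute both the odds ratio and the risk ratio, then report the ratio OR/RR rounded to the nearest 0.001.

1.625

Cells: a = 1106, b = 1148, c = 158, d = 758.
OR = (1106·758)/(1148·158) = 838348/181384 = 4.62195
Risk in exposed = 1106/2254 = 0.49068; risk in unexposed = 158/916 = 0.17249; RR = 2.84472
OR/RR = 4.62195 / 2.84472 = 1.62475
The outcome is not rare, so the OR lies further from 1 than the RR.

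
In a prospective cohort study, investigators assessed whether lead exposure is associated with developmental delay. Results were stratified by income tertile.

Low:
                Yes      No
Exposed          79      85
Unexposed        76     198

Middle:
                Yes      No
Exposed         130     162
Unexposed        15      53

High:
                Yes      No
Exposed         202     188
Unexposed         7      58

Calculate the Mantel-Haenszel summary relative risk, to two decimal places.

2.21

RR_MH = Σ(aᵢ·n₀ᵢ/nᵢ) / Σ(cᵢ·n₁ᵢ/nᵢ), with n₁ᵢ = aᵢ+bᵢ (exposed), n₀ᵢ = cᵢ+dᵢ (unexposed), nᵢ = n₁ᵢ+n₀ᵢ.
Stratum 1 (Low): n₁ = 164, n₀ = 274, n = 438; a·n₀/n = 79·274/438 = 49.4201; c·n₁/n = 76·164/438 = 28.4566
Stratum 2 (Middle): n₁ = 292, n₀ = 68, n = 360; a·n₀/n = 130·68/360 = 24.5556; c·n₁/n = 15·292/360 = 12.1667
Stratum 3 (High): n₁ = 390, n₀ = 65, n = 455; a·n₀/n = 202·65/455 = 28.8571; c·n₁/n = 7·390/455 = 6.0000
RR_MH = (49.4201 + 24.5556 + 28.8571) / (28.4566 + 12.1667 + 6.0000) = 102.8328 / 46.6233 = 2.20561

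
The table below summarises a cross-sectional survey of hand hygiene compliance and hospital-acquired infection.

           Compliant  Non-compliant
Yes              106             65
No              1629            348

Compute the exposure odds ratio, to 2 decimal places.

Reading the table with exposure as columns: a = 106 (Compliant, case), b = 1629 (Compliant, non-case), c = 65 (Non-compliant, case), d = 348.
OR = (a·d)/(b·c) = (106 × 348) / (1629 × 65) = 36888 / 105885 = 0.34838
Exposure is associated with lower odds of hospital-acquired infection (OR = 0.35 < 1).

0.35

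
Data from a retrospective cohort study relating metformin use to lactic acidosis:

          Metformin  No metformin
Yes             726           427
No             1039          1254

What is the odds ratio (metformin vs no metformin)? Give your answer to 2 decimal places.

Reading the table with exposure as columns: a = 726 (Metformin, case), b = 1039 (Metformin, non-case), c = 427 (No metformin, case), d = 1254.
OR = (a·d)/(b·c) = (726 × 1254) / (1039 × 427) = 910404 / 443653 = 2.05206
The odds of lactic acidosis are about 2.05 times as high in the metformin group.

2.05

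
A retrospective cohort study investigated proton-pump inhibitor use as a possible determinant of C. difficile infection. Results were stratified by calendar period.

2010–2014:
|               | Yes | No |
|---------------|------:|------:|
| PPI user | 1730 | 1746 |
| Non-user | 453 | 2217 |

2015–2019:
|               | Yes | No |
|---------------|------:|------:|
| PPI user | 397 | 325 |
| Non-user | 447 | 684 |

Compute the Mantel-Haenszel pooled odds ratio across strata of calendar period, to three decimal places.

3.721

OR_MH = Σ(aᵢdᵢ/nᵢ) / Σ(bᵢcᵢ/nᵢ), where nᵢ is the stratum total.
Stratum 1 (2010–2014): n = 6146; a·d/n = 1730·2217/6146 = 624.0498; b·c/n = 1746·453/6146 = 128.6915
Stratum 2 (2015–2019): n = 1853; a·d/n = 397·684/1853 = 146.5451; b·c/n = 325·447/1853 = 78.3999
OR_MH = (624.0498 + 146.5451) / (128.6915 + 78.3999) = 770.5949 / 207.0914 = 3.72104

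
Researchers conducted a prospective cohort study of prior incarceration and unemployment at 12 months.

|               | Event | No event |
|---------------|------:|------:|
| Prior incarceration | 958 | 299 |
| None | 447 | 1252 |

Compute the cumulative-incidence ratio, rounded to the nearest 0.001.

Cells: a = 958, b = 299, c = 447, d = 1252.
Risk in exposed = 958/1257 = 0.76213; risk in unexposed = 447/1699 = 0.26310.
RR = 0.76213 / 0.26310 = 2.89678
The risk among the exposed is 2.90 times that among the unexposed.

2.897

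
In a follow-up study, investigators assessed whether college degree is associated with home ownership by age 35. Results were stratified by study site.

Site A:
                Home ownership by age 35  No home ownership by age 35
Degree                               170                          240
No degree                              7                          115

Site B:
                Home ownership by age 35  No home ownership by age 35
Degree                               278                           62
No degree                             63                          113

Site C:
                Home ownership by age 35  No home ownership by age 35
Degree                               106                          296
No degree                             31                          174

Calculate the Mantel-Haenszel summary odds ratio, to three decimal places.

OR_MH = Σ(aᵢdᵢ/nᵢ) / Σ(bᵢcᵢ/nᵢ), where nᵢ is the stratum total.
Stratum 1 (Site A): n = 532; a·d/n = 170·115/532 = 36.7481; b·c/n = 240·7/532 = 3.1579
Stratum 2 (Site B): n = 516; a·d/n = 278·113/516 = 60.8798; b·c/n = 62·63/516 = 7.5698
Stratum 3 (Site C): n = 607; a·d/n = 106·174/607 = 30.3855; b·c/n = 296·31/607 = 15.1170
OR_MH = (36.7481 + 60.8798 + 30.3855) / (3.1579 + 7.5698 + 15.1170) = 128.0135 / 25.8446 = 4.95319

4.953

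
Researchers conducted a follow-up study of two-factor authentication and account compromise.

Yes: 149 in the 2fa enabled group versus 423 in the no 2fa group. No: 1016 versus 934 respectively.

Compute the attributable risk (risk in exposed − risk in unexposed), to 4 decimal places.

From the description: a = 149, b = 1016, c = 423, d = 934.
Risk in exposed = 149/1165 = 0.127897; risk in unexposed = 423/1357 = 0.311717.
Risk difference = 0.127897 − 0.311717 = -0.183820

-0.1838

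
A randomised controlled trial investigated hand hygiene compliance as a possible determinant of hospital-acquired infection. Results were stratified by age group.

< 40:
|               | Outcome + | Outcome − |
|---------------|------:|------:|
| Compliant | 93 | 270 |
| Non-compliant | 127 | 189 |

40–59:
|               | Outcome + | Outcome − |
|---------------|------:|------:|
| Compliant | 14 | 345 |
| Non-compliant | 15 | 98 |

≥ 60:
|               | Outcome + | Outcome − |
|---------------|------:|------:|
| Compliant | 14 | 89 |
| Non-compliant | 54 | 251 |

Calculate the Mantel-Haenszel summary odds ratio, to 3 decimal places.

OR_MH = Σ(aᵢdᵢ/nᵢ) / Σ(bᵢcᵢ/nᵢ), where nᵢ is the stratum total.
Stratum 1 (< 40): n = 679; a·d/n = 93·189/679 = 25.8866; b·c/n = 270·127/679 = 50.5007
Stratum 2 (40–59): n = 472; a·d/n = 14·98/472 = 2.9068; b·c/n = 345·15/472 = 10.9640
Stratum 3 (≥ 60): n = 408; a·d/n = 14·251/408 = 8.6127; b·c/n = 89·54/408 = 11.7794
OR_MH = (25.8866 + 2.9068 + 8.6127) / (50.5007 + 10.9640 + 11.7794) = 37.4061 / 73.2441 = 0.51070

0.511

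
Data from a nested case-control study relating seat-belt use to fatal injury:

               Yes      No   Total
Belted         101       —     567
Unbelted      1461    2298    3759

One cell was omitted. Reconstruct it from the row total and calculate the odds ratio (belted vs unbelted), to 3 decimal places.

0.341

The missing cell is in the exposed row: 567 − 101 = 466.
So a = 101, b = 466, c = 1461, d = 2298.
OR = (a·d)/(b·c) = (101 × 2298) / (466 × 1461) = 232098 / 680826 = 0.34091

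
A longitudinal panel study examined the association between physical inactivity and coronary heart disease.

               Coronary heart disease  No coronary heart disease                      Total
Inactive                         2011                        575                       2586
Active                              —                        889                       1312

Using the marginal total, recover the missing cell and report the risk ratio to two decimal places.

2.41

The missing cell is in the unexposed row: 1312 − 889 = 423.
So a = 2011, b = 575, c = 423, d = 889.
RR = [a/(a+b)] / [c/(c+d)] = (2011/2586) / (423/1312) = 0.77765/0.32241 = 2.41200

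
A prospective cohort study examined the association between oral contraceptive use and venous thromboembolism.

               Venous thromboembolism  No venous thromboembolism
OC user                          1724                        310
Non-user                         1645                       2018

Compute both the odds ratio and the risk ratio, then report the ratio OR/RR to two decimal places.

Cells: a = 1724, b = 310, c = 1645, d = 2018.
OR = (1724·2018)/(310·1645) = 3479032/509950 = 6.82230
Risk in exposed = 1724/2034 = 0.84759; risk in unexposed = 1645/3663 = 0.44909; RR = 1.88737
OR/RR = 6.82230 / 1.88737 = 3.61471
The outcome is not rare, so the OR lies further from 1 than the RR.

3.61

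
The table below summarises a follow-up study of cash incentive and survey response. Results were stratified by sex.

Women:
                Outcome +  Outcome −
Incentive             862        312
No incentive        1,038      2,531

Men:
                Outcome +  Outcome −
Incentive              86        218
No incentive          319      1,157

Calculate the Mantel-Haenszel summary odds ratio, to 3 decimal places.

OR_MH = Σ(aᵢdᵢ/nᵢ) / Σ(bᵢcᵢ/nᵢ), where nᵢ is the stratum total.
Stratum 1 (Women): n = 4743; a·d/n = 862·2531/4743 = 459.9878; b·c/n = 312·1038/4743 = 68.2808
Stratum 2 (Men): n = 1780; a·d/n = 86·1157/1780 = 55.9000; b·c/n = 218·319/1780 = 39.0685
OR_MH = (459.9878 + 55.9000) / (68.2808 + 39.0685) = 515.8878 / 107.3494 = 4.80569

4.806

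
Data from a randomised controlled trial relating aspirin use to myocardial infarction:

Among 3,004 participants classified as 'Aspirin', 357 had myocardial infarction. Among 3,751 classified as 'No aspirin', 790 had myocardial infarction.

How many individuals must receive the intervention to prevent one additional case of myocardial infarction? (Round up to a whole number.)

Risk in treated group = 357/3004 = 0.11884; risk in control = 790/3751 = 0.21061.
Absolute risk reduction = 0.21061 − 0.11884 = 0.09177
NNT = 1 / ARR = 1 / 0.09177 = 10.897 → round up → 11

11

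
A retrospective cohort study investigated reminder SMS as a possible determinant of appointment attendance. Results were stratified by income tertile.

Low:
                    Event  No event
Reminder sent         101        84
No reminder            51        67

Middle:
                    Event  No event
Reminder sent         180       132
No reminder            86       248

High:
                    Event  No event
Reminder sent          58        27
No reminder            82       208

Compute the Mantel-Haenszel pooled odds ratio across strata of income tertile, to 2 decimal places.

3.29

OR_MH = Σ(aᵢdᵢ/nᵢ) / Σ(bᵢcᵢ/nᵢ), where nᵢ is the stratum total.
Stratum 1 (Low): n = 303; a·d/n = 101·67/303 = 22.3333; b·c/n = 84·51/303 = 14.1386
Stratum 2 (Middle): n = 646; a·d/n = 180·248/646 = 69.1022; b·c/n = 132·86/646 = 17.5728
Stratum 3 (High): n = 375; a·d/n = 58·208/375 = 32.1707; b·c/n = 27·82/375 = 5.9040
OR_MH = (22.3333 + 69.1022 + 32.1707) / (14.1386 + 17.5728 + 5.9040) = 123.6062 / 37.6154 = 3.28605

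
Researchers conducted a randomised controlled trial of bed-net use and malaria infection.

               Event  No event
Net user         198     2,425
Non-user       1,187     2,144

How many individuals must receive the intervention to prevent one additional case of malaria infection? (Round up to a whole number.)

4

Risk in treated group = 198/2623 = 0.07549; risk in control = 1187/3331 = 0.35635.
Absolute risk reduction = 0.35635 − 0.07549 = 0.28086
NNT = 1 / ARR = 1 / 0.28086 = 3.560 → round up → 4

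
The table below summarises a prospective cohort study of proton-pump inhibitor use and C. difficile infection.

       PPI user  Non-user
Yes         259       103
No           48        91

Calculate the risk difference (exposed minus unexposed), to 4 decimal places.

Reading the table with exposure as columns: a = 259 (PPI user, case), b = 48 (PPI user, non-case), c = 103 (Non-user, case), d = 91.
Risk in exposed = 259/307 = 0.843648; risk in unexposed = 103/194 = 0.530928.
Risk difference = 0.843648 − 0.530928 = 0.312720

0.3127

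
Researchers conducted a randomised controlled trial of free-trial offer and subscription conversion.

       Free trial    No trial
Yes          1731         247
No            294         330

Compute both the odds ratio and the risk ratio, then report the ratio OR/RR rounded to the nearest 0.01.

Reading the table with exposure as columns: a = 1731 (Free trial, case), b = 294 (Free trial, non-case), c = 247 (No trial, case), d = 330.
OR = (1731·330)/(294·247) = 571230/72618 = 7.86623
Risk in exposed = 1731/2025 = 0.85481; risk in unexposed = 247/577 = 0.42808; RR = 1.99688
OR/RR = 7.86623 / 1.99688 = 3.93927
The outcome is not rare, so the OR lies further from 1 than the RR.

3.94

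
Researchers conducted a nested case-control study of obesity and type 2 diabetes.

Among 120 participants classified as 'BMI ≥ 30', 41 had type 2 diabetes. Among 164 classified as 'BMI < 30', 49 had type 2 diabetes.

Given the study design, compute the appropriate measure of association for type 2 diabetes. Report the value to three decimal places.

1.218

From the description: a = 41, b = 79, c = 49, d = 115.
This is a nested case-control study: participants were sampled on outcome status, so risks in the source population cannot be estimated directly — relative risk is not valid here. The odds ratio is the appropriate measure.
OR = (a·d)/(b·c) = (41 × 115) / (79 × 49) = 4715 / 3871 = 1.21803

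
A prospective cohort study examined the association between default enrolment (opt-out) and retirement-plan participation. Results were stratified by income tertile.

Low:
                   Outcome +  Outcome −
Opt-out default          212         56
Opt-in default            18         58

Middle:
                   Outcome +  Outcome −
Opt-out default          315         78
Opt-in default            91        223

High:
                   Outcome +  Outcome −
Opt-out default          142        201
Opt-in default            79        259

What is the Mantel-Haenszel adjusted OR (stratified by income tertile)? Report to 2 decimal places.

5.21

OR_MH = Σ(aᵢdᵢ/nᵢ) / Σ(bᵢcᵢ/nᵢ), where nᵢ is the stratum total.
Stratum 1 (Low): n = 344; a·d/n = 212·58/344 = 35.7442; b·c/n = 56·18/344 = 2.9302
Stratum 2 (Middle): n = 707; a·d/n = 315·223/707 = 99.3564; b·c/n = 78·91/707 = 10.0396
Stratum 3 (High): n = 681; a·d/n = 142·259/681 = 54.0059; b·c/n = 201·79/681 = 23.3172
OR_MH = (35.7442 + 99.3564 + 54.0059) / (2.9302 + 10.0396 + 23.3172) = 189.1065 / 36.2870 = 5.21141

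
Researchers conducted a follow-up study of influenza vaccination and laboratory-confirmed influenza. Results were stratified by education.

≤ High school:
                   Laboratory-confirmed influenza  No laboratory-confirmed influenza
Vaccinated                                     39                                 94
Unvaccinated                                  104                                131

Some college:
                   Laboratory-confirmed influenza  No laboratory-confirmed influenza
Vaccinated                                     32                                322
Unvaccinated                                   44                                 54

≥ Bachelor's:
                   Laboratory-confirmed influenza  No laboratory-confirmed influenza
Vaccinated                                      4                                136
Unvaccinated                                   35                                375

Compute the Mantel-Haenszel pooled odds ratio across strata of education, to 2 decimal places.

OR_MH = Σ(aᵢdᵢ/nᵢ) / Σ(bᵢcᵢ/nᵢ), where nᵢ is the stratum total.
Stratum 1 (≤ High school): n = 368; a·d/n = 39·131/368 = 13.8832; b·c/n = 94·104/368 = 26.5652
Stratum 2 (Some college): n = 452; a·d/n = 32·54/452 = 3.8230; b·c/n = 322·44/452 = 31.3451
Stratum 3 (≥ Bachelor's): n = 550; a·d/n = 4·375/550 = 2.7273; b·c/n = 136·35/550 = 8.6545
OR_MH = (13.8832 + 3.8230 + 2.7273) / (26.5652 + 31.3451 + 8.6545) = 20.4334 / 66.5649 = 0.30697

0.31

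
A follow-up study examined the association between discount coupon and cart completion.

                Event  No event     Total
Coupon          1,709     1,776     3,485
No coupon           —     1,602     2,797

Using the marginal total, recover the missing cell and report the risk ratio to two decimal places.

The missing cell is in the unexposed row: 2797 − 1602 = 1195.
So a = 1709, b = 1776, c = 1195, d = 1602.
RR = [a/(a+b)] / [c/(c+d)] = (1709/3485) / (1195/2797) = 0.49039/0.42724 = 1.14779

1.15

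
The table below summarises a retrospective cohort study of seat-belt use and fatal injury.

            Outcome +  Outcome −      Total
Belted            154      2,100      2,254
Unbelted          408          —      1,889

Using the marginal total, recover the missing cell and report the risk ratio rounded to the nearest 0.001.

0.316

The missing cell is in the unexposed row: 1889 − 408 = 1481.
So a = 154, b = 2100, c = 408, d = 1481.
RR = [a/(a+b)] / [c/(c+d)] = (154/2254) / (408/1889) = 0.06832/0.21599 = 0.31633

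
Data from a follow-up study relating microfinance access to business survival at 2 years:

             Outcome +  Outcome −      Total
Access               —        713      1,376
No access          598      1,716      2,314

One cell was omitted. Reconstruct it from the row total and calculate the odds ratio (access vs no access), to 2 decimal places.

The missing cell is in the exposed row: 1376 − 713 = 663.
So a = 663, b = 713, c = 598, d = 1716.
OR = (a·d)/(b·c) = (663 × 1716) / (713 × 598) = 1137708 / 426374 = 2.66833

2.67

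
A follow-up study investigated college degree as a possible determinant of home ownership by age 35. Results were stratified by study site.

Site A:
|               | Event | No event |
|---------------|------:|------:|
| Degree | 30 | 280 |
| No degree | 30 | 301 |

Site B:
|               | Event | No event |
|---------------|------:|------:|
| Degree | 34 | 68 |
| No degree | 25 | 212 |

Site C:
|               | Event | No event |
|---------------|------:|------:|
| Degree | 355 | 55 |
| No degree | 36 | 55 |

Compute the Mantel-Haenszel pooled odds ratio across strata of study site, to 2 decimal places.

OR_MH = Σ(aᵢdᵢ/nᵢ) / Σ(bᵢcᵢ/nᵢ), where nᵢ is the stratum total.
Stratum 1 (Site A): n = 641; a·d/n = 30·301/641 = 14.0874; b·c/n = 280·30/641 = 13.1045
Stratum 2 (Site B): n = 339; a·d/n = 34·212/339 = 21.2625; b·c/n = 68·25/339 = 5.0147
Stratum 3 (Site C): n = 501; a·d/n = 355·55/501 = 38.9721; b·c/n = 55·36/501 = 3.9521
OR_MH = (14.0874 + 21.2625 + 38.9721) / (13.1045 + 5.0147 + 3.9521) = 74.3220 / 22.0714 = 3.36735

3.37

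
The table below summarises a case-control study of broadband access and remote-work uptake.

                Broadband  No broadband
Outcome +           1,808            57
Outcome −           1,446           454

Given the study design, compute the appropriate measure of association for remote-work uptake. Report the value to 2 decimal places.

Reading the table with exposure as columns: a = 1808 (Broadband, case), b = 1446 (Broadband, non-case), c = 57 (No broadband, case), d = 454.
This is a case-control study: participants were sampled on outcome status, so risks in the source population cannot be estimated directly — relative risk is not valid here. The odds ratio is the appropriate measure.
OR = (a·d)/(b·c) = (1808 × 454) / (1446 × 57) = 820832 / 82422 = 9.95889

9.96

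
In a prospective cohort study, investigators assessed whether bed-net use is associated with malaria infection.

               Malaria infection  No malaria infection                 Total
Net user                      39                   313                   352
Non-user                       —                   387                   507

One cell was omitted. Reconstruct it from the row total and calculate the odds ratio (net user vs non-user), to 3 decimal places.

The missing cell is in the unexposed row: 507 − 387 = 120.
So a = 39, b = 313, c = 120, d = 387.
OR = (a·d)/(b·c) = (39 × 387) / (313 × 120) = 15093 / 37560 = 0.40184

0.402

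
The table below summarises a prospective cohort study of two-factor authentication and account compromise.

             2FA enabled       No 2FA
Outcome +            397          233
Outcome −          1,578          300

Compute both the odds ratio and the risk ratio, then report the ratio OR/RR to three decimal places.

0.704

Reading the table with exposure as columns: a = 397 (2FA enabled, case), b = 1578 (2FA enabled, non-case), c = 233 (No 2FA, case), d = 300.
OR = (397·300)/(1578·233) = 119100/367674 = 0.32393
Risk in exposed = 397/1975 = 0.20101; risk in unexposed = 233/533 = 0.43715; RR = 0.45983
OR/RR = 0.32393 / 0.45983 = 0.70446
The outcome is not rare, so the OR lies further from 1 than the RR.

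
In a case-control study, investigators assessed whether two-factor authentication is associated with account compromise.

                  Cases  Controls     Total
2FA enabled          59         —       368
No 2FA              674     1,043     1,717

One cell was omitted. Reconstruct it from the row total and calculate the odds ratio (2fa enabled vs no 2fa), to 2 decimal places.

The missing cell is in the exposed row: 368 − 59 = 309.
So a = 59, b = 309, c = 674, d = 1043.
OR = (a·d)/(b·c) = (59 × 1043) / (309 × 674) = 61537 / 208266 = 0.29547

0.30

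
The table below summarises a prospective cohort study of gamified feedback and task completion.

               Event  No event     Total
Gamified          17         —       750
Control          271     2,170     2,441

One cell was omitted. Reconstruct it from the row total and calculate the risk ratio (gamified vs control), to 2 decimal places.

0.20

The missing cell is in the exposed row: 750 − 17 = 733.
So a = 17, b = 733, c = 271, d = 2170.
RR = [a/(a+b)] / [c/(c+d)] = (17/750) / (271/2441) = 0.02267/0.11102 = 0.20417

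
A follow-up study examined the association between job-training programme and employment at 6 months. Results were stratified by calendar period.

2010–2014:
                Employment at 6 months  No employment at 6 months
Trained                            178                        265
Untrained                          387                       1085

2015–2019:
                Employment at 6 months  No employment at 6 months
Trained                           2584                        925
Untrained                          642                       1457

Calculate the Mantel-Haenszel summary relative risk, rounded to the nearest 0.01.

2.25

RR_MH = Σ(aᵢ·n₀ᵢ/nᵢ) / Σ(cᵢ·n₁ᵢ/nᵢ), with n₁ᵢ = aᵢ+bᵢ (exposed), n₀ᵢ = cᵢ+dᵢ (unexposed), nᵢ = n₁ᵢ+n₀ᵢ.
Stratum 1 (2010–2014): n₁ = 443, n₀ = 1472, n = 1915; a·n₀/n = 178·1472/1915 = 136.8230; c·n₁/n = 387·443/1915 = 89.5253
Stratum 2 (2015–2019): n₁ = 3509, n₀ = 2099, n = 5608; a·n₀/n = 2584·2099/5608 = 967.1569; c·n₁/n = 642·3509/5608 = 401.7079
RR_MH = (136.8230 + 967.1569) / (89.5253 + 401.7079) = 1103.9799 / 491.2332 = 2.24736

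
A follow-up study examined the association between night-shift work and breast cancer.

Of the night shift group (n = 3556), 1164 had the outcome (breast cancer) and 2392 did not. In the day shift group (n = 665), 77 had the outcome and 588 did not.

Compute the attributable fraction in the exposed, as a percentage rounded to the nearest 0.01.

64.63

From the description: a = 1164, b = 2392, c = 77, d = 588.
Risk in exposed = 1164/3556 = 0.32733; risk in unexposed = 77/665 = 0.11579.
RR = 0.32733/0.11579 = 2.82698
AR% = (RR − 1)/RR × 100 = (2.82698 − 1)/2.82698 × 100 = 64.6265%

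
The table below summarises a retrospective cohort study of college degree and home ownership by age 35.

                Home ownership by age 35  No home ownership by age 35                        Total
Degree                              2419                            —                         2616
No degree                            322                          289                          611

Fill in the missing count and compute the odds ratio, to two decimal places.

The missing cell is in the exposed row: 2616 − 2419 = 197.
So a = 2419, b = 197, c = 322, d = 289.
OR = (a·d)/(b·c) = (2419 × 289) / (197 × 322) = 699091 / 63434 = 11.02076

11.02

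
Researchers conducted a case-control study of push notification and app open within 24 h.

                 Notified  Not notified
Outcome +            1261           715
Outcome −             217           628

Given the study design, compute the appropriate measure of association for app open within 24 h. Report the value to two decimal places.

5.10

Reading the table with exposure as columns: a = 1261 (Notified, case), b = 217 (Notified, non-case), c = 715 (Not notified, case), d = 628.
This is a case-control study: participants were sampled on outcome status, so risks in the source population cannot be estimated directly — relative risk is not valid here. The odds ratio is the appropriate measure.
OR = (a·d)/(b·c) = (1261 × 628) / (217 × 715) = 791908 / 155155 = 5.10398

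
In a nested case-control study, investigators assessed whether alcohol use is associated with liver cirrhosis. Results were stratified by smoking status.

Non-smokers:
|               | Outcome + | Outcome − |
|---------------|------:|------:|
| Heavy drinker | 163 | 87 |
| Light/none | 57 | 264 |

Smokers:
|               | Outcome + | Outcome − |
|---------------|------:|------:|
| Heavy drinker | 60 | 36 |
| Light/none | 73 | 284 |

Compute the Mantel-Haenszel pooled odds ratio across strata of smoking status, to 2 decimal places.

OR_MH = Σ(aᵢdᵢ/nᵢ) / Σ(bᵢcᵢ/nᵢ), where nᵢ is the stratum total.
Stratum 1 (Non-smokers): n = 571; a·d/n = 163·264/571 = 75.3625; b·c/n = 87·57/571 = 8.6848
Stratum 2 (Smokers): n = 453; a·d/n = 60·284/453 = 37.6159; b·c/n = 36·73/453 = 5.8013
OR_MH = (75.3625 + 37.6159) / (8.6848 + 5.8013) = 112.9784 / 14.4861 = 7.79910

7.80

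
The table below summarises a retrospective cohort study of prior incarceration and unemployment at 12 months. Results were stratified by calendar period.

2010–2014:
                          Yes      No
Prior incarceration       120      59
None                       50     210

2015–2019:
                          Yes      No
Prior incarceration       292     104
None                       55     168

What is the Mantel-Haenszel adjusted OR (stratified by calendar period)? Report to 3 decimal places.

OR_MH = Σ(aᵢdᵢ/nᵢ) / Σ(bᵢcᵢ/nᵢ), where nᵢ is the stratum total.
Stratum 1 (2010–2014): n = 439; a·d/n = 120·210/439 = 57.4032; b·c/n = 59·50/439 = 6.7198
Stratum 2 (2015–2019): n = 619; a·d/n = 292·168/619 = 79.2504; b·c/n = 104·55/619 = 9.2407
OR_MH = (57.4032 + 79.2504) / (6.7198 + 9.2407) = 136.6536 / 15.9605 = 8.56197

8.562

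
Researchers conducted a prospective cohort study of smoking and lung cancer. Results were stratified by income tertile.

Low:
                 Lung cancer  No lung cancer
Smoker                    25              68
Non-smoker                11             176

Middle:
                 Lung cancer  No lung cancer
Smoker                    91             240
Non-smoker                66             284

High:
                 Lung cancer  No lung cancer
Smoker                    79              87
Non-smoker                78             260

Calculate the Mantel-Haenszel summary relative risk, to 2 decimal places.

1.90

RR_MH = Σ(aᵢ·n₀ᵢ/nᵢ) / Σ(cᵢ·n₁ᵢ/nᵢ), with n₁ᵢ = aᵢ+bᵢ (exposed), n₀ᵢ = cᵢ+dᵢ (unexposed), nᵢ = n₁ᵢ+n₀ᵢ.
Stratum 1 (Low): n₁ = 93, n₀ = 187, n = 280; a·n₀/n = 25·187/280 = 16.6964; c·n₁/n = 11·93/280 = 3.6536
Stratum 2 (Middle): n₁ = 331, n₀ = 350, n = 681; a·n₀/n = 91·350/681 = 46.7695; c·n₁/n = 66·331/681 = 32.0793
Stratum 3 (High): n₁ = 166, n₀ = 338, n = 504; a·n₀/n = 79·338/504 = 52.9802; c·n₁/n = 78·166/504 = 25.6905
RR_MH = (16.6964 + 46.7695 + 52.9802) / (3.6536 + 32.0793 + 25.6905) = 116.4460 / 61.4233 = 1.89579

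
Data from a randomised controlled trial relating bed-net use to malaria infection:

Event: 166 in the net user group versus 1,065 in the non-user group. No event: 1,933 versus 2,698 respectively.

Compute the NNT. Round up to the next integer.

5

Risk in treated group = 166/2099 = 0.07909; risk in control = 1065/3763 = 0.28302.
Absolute risk reduction = 0.28302 − 0.07909 = 0.20393
NNT = 1 / ARR = 1 / 0.20393 = 4.904 → round up → 5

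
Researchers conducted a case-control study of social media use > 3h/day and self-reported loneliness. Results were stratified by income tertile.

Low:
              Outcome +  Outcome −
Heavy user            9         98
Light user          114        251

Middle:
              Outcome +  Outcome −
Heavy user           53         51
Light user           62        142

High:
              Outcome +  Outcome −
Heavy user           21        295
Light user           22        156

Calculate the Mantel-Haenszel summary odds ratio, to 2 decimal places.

OR_MH = Σ(aᵢdᵢ/nᵢ) / Σ(bᵢcᵢ/nᵢ), where nᵢ is the stratum total.
Stratum 1 (Low): n = 472; a·d/n = 9·251/472 = 4.7860; b·c/n = 98·114/472 = 23.6695
Stratum 2 (Middle): n = 308; a·d/n = 53·142/308 = 24.4351; b·c/n = 51·62/308 = 10.2662
Stratum 3 (High): n = 494; a·d/n = 21·156/494 = 6.6316; b·c/n = 295·22/494 = 13.1377
OR_MH = (4.7860 + 24.4351 + 6.6316) / (23.6695 + 10.2662 + 13.1377) = 35.8527 / 47.0734 = 0.76163

0.76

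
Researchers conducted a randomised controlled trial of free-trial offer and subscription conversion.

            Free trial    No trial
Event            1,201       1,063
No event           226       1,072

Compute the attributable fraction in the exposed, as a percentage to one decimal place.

40.8

Reading the table with exposure as columns: a = 1201 (Free trial, case), b = 226 (Free trial, non-case), c = 1063 (No trial, case), d = 1072.
Risk in exposed = 1201/1427 = 0.84163; risk in unexposed = 1063/2135 = 0.49789.
RR = 0.84163/0.49789 = 1.69038
AR% = (RR − 1)/RR × 100 = (1.69038 − 1)/1.69038 × 100 = 40.8416%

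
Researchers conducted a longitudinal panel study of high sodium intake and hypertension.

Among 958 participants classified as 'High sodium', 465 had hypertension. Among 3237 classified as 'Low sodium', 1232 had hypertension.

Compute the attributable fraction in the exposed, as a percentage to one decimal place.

From the description: a = 465, b = 493, c = 1232, d = 2005.
Risk in exposed = 465/958 = 0.48539; risk in unexposed = 1232/3237 = 0.38060.
RR = 0.48539/0.38060 = 1.27532
AR% = (RR − 1)/RR × 100 = (1.27532 − 1)/1.27532 × 100 = 21.5884%

21.6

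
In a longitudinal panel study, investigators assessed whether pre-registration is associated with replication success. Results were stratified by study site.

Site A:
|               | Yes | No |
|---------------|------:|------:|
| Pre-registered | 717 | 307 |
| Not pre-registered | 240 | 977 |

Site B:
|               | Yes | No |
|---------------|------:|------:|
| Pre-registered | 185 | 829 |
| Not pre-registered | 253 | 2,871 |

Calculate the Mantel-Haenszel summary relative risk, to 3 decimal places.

RR_MH = Σ(aᵢ·n₀ᵢ/nᵢ) / Σ(cᵢ·n₁ᵢ/nᵢ), with n₁ᵢ = aᵢ+bᵢ (exposed), n₀ᵢ = cᵢ+dᵢ (unexposed), nᵢ = n₁ᵢ+n₀ᵢ.
Stratum 1 (Site A): n₁ = 1024, n₀ = 1217, n = 2241; a·n₀/n = 717·1217/2241 = 389.3748; c·n₁/n = 240·1024/2241 = 109.6653
Stratum 2 (Site B): n₁ = 1014, n₀ = 3124, n = 4138; a·n₀/n = 185·3124/4138 = 139.6665; c·n₁/n = 253·1014/4138 = 61.9966
RR_MH = (389.3748 + 139.6665) / (109.6653 + 61.9966) = 529.0413 / 171.6619 = 3.08188

3.082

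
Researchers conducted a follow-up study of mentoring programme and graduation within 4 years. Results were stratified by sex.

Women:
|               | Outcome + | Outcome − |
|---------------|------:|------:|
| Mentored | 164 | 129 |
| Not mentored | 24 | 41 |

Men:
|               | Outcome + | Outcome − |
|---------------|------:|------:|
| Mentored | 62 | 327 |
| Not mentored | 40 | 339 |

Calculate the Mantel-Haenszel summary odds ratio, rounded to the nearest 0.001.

1.797

OR_MH = Σ(aᵢdᵢ/nᵢ) / Σ(bᵢcᵢ/nᵢ), where nᵢ is the stratum total.
Stratum 1 (Women): n = 358; a·d/n = 164·41/358 = 18.7821; b·c/n = 129·24/358 = 8.6480
Stratum 2 (Men): n = 768; a·d/n = 62·339/768 = 27.3672; b·c/n = 327·40/768 = 17.0312
OR_MH = (18.7821 + 27.3672) / (8.6480 + 17.0312) = 46.1493 / 25.6793 = 1.79714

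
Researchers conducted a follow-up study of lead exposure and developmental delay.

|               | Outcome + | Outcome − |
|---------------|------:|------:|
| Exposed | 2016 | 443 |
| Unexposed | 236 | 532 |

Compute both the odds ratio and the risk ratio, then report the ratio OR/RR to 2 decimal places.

3.85

Cells: a = 2016, b = 443, c = 236, d = 532.
OR = (2016·532)/(443·236) = 1072512/104548 = 10.25856
Risk in exposed = 2016/2459 = 0.81985; risk in unexposed = 236/768 = 0.30729; RR = 2.66797
OR/RR = 10.25856 / 2.66797 = 3.84508
The outcome is not rare, so the OR lies further from 1 than the RR.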